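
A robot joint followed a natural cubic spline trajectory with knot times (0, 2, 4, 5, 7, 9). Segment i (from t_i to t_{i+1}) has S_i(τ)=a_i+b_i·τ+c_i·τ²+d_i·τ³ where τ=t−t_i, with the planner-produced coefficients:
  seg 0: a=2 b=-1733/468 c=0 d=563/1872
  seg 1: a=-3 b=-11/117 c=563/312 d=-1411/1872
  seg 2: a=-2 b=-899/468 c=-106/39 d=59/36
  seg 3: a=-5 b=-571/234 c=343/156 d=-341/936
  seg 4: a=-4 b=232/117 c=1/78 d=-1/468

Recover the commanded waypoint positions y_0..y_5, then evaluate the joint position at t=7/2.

y_0=2 y_1=-3 y_2=-2 y_3=-5 y_4=-4 y_5=0
S(7/2) = -8111/4992

y_0 = S_0(0) = a_0 = 2
y_1 = S_1(0) = a_1 = -3
y_2 = S_2(0) = a_2 = -2
y_3 = S_3(0) = a_3 = -5
y_4 = S_4(0) = a_4 = -4
y_5 = S_4(2) = 0
t_q=7/2 is in segment 1 (τ=3/2); S_1(τ)=-8111/4992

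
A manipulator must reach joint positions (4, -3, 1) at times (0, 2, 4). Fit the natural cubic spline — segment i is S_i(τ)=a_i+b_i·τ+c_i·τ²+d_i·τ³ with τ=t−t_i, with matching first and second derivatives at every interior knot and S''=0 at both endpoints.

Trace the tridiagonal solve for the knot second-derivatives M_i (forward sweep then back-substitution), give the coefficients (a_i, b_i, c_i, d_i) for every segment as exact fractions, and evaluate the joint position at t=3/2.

  seg 0: a=4 b=-39/8 c=0 d=11/32
  seg 1: a=-3 b=-3/4 c=33/16 d=-11/32
S(3/2) = -551/256

Δ: Δ0=-7/2, Δ1=2
row 1: diag=8, rhs=33; c'=1/4, d'=33/8
back: M1=33/8
M: M0=0, M1=33/8, M2=0
seg 0: a=4, c=M0/2=0, d=(M1−M0)/(6·2)=11/32, b=Δ0−h0·(2M0+M1)/6=-39/8
seg 1: a=-3, c=M1/2=33/16, d=(M2−M1)/(6·2)=-11/32, b=Δ1−h1·(2M1+M2)/6=-3/4
t_q=3/2 → seg 0, τ=3/2; S=4+-39/8·τ+0·τ²+11/32·τ³=-551/256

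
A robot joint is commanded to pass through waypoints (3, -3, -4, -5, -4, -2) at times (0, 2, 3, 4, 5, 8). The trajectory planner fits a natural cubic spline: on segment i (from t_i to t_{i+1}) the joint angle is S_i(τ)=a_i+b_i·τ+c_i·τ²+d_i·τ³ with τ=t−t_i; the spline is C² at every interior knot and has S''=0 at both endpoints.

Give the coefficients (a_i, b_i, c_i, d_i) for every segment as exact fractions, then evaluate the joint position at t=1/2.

  seg 0: a=3 b=-1495/399 c=0 d=149/798
  seg 1: a=-3 b=-601/399 c=149/133 d=-35/57
  seg 2: a=-4 b=-442/399 c=-96/133 d=331/399
  seg 3: a=-5 b=-25/399 c=235/133 d=-281/399
  seg 4: a=-4 b=542/399 c=-46/133 d=46/1197
S(1/2) = 2447/2128

Δ: Δ0=-3, Δ1=-1, Δ2=-1, Δ3=1, Δ4=2/3
row 1: diag=6, rhs=12; c'=1/6, d'=2
row 2: denom=4−1·1/6=23/6; d'=(0−1·2)/(23/6)=-12/23
row 3: denom=4−1·6/23=86/23; d'=(12−1·-12/23)/(86/23)=144/43
row 4: denom=8−1·23/86=665/86; d'=(-2−1·144/43)/(665/86)=-92/133
back: M4=-92/133
back: M3=144/43−23/86·-92/133=470/133
back: M2=-12/23−6/23·470/133=-192/133
back: M1=2−1/6·-192/133=298/133
M: M0=0, M1=298/133, M2=-192/133, M3=470/133, M4=-92/133, M5=0
seg 0: a=3, c=M0/2=0, d=(M1−M0)/(6·2)=149/798, b=Δ0−h0·(2M0+M1)/6=-1495/399
seg 1: a=-3, c=M1/2=149/133, d=(M2−M1)/(6·1)=-35/57, b=Δ1−h1·(2M1+M2)/6=-601/399
seg 2: a=-4, c=M2/2=-96/133, d=(M3−M2)/(6·1)=331/399, b=Δ2−h2·(2M2+M3)/6=-442/399
seg 3: a=-5, c=M3/2=235/133, d=(M4−M3)/(6·1)=-281/399, b=Δ3−h3·(2M3+M4)/6=-25/399
seg 4: a=-4, c=M4/2=-46/133, d=(M5−M4)/(6·3)=46/1197, b=Δ4−h4·(2M4+M5)/6=542/399
t_q=1/2 → seg 0, τ=1/2; S=3+-1495/399·τ+0·τ²+149/798·τ³=2447/2128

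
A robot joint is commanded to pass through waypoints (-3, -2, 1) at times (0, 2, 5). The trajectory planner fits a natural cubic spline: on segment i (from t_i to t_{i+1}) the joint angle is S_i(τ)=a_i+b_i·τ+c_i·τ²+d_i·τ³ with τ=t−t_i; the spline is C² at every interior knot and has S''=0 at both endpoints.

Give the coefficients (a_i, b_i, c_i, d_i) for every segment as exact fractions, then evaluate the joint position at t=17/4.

  seg 0: a=-3 b=2/5 c=0 d=1/40
  seg 1: a=-2 b=7/10 c=3/20 d=-1/60
S(17/4) = 37/256

Δ: Δ0=1/2, Δ1=1
row 1: diag=10, rhs=3; c'=3/10, d'=3/10
back: M1=3/10
M: M0=0, M1=3/10, M2=0
seg 0: a=-3, c=M0/2=0, d=(M1−M0)/(6·2)=1/40, b=Δ0−h0·(2M0+M1)/6=2/5
seg 1: a=-2, c=M1/2=3/20, d=(M2−M1)/(6·3)=-1/60, b=Δ1−h1·(2M1+M2)/6=7/10
t_q=17/4 → seg 1, τ=9/4; S=-2+7/10·τ+3/20·τ²+-1/60·τ³=37/256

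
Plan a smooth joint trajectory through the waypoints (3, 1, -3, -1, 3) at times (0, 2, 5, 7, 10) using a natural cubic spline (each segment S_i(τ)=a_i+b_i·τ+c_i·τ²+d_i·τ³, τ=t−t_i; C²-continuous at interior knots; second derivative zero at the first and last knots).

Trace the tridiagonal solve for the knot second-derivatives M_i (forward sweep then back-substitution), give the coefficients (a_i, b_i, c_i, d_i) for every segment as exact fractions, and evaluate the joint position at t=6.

Δ: Δ0=-1, Δ1=-4/3, Δ2=1, Δ3=4/3
row 1: diag=10, rhs=-2; c'=3/10, d'=-1/5
row 2: denom=10−3·3/10=91/10; d'=(14−3·-1/5)/(91/10)=146/91
row 3: denom=10−2·20/91=870/91; d'=(2−2·146/91)/(870/91)=-11/87
back: M3=-11/87
back: M2=146/91−20/91·-11/87=142/87
back: M1=-1/5−3/10·142/87=-20/29
M: M0=0, M1=-20/29, M2=142/87, M3=-11/87, M4=0
seg 0: a=3, c=M0/2=0, d=(M1−M0)/(6·2)=-5/87, b=Δ0−h0·(2M0+M1)/6=-67/87
seg 1: a=1, c=M1/2=-10/29, d=(M2−M1)/(6·3)=101/783, b=Δ1−h1·(2M1+M2)/6=-127/87
seg 2: a=-3, c=M2/2=71/87, d=(M3−M2)/(6·2)=-17/116, b=Δ2−h2·(2M2+M3)/6=-4/87
seg 3: a=-1, c=M3/2=-11/174, d=(M4−M3)/(6·3)=11/1566, b=Δ3−h3·(2M3+M4)/6=127/87
t_q=6 → seg 2, τ=1; S=-3+-4/87·τ+71/87·τ²+-17/116·τ³=-827/348

  seg 0: a=3 b=-67/87 c=0 d=-5/87
  seg 1: a=1 b=-127/87 c=-10/29 d=101/783
  seg 2: a=-3 b=-4/87 c=71/87 d=-17/116
  seg 3: a=-1 b=127/87 c=-11/174 d=11/1566
S(6) = -827/348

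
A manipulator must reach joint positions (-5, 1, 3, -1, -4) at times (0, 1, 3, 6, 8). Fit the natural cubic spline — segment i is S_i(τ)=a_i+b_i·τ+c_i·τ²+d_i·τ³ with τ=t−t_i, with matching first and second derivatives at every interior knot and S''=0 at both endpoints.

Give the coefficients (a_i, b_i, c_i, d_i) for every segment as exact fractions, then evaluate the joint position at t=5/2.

  seg 0: a=-5 b=5168/759 c=0 d=-614/759
  seg 1: a=1 b=3326/759 c=-614/253 d=1117/3036
  seg 2: a=3 b=-691/759 c=-111/506 d=119/4554
  seg 3: a=-1 b=-2309/1518 c=4/253 d=-2/759
S(5/2) = 27157/8096

Δ: Δ0=6, Δ1=1, Δ2=-4/3, Δ3=-3/2
row 1: diag=6, rhs=-30; c'=1/3, d'=-5
row 2: denom=10−2·1/3=28/3; d'=(-14−2·-5)/(28/3)=-3/7
row 3: denom=10−3·9/28=253/28; d'=(-1−3·-3/7)/(253/28)=8/253
back: M3=8/253
back: M2=-3/7−9/28·8/253=-111/253
back: M1=-5−1/3·-111/253=-1228/253
M: M0=0, M1=-1228/253, M2=-111/253, M3=8/253, M4=0
seg 0: a=-5, c=M0/2=0, d=(M1−M0)/(6·1)=-614/759, b=Δ0−h0·(2M0+M1)/6=5168/759
seg 1: a=1, c=M1/2=-614/253, d=(M2−M1)/(6·2)=1117/3036, b=Δ1−h1·(2M1+M2)/6=3326/759
seg 2: a=3, c=M2/2=-111/506, d=(M3−M2)/(6·3)=119/4554, b=Δ2−h2·(2M2+M3)/6=-691/759
seg 3: a=-1, c=M3/2=4/253, d=(M4−M3)/(6·2)=-2/759, b=Δ3−h3·(2M3+M4)/6=-2309/1518
t_q=5/2 → seg 1, τ=3/2; S=1+3326/759·τ+-614/253·τ²+1117/3036·τ³=27157/8096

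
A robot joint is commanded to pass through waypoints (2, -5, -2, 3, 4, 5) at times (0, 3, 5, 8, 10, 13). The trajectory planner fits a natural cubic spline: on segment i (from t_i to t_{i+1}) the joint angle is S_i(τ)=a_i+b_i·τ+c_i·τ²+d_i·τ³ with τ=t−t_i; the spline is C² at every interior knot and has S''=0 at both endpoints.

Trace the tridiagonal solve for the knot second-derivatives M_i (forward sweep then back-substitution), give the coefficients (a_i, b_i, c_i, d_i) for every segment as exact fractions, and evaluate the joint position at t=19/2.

Δ: Δ0=-7/3, Δ1=3/2, Δ2=5/3, Δ3=1/2, Δ4=1/3
row 1: diag=10, rhs=23; c'=1/5, d'=23/10
row 2: denom=10−2·1/5=48/5; d'=(1−2·23/10)/(48/5)=-3/8
row 3: denom=10−3·5/16=145/16; d'=(-7−3·-3/8)/(145/16)=-94/145
row 4: denom=10−2·32/145=1386/145; d'=(-1−2·-94/145)/(1386/145)=43/1386
back: M4=43/1386
back: M3=-94/145−32/145·43/1386=-454/693
back: M2=-3/8−5/16·-454/693=-118/693
back: M1=23/10−1/5·-118/693=3235/1386
M: M0=0, M1=3235/1386, M2=-118/693, M3=-454/693, M4=43/1386, M5=0
seg 0: a=2, c=M0/2=0, d=(M1−M0)/(6·3)=3235/24948, b=Δ0−h0·(2M0+M1)/6=-9703/2772
seg 1: a=-5, c=M1/2=3235/2772, d=(M2−M1)/(6·2)=-1157/5544, b=Δ1−h1·(2M1+M2)/6=1/1386
seg 2: a=-2, c=M2/2=-59/693, d=(M3−M2)/(6·3)=-8/297, b=Δ2−h2·(2M2+M3)/6=500/231
seg 3: a=3, c=M3/2=-227/693, d=(M4−M3)/(6·2)=317/5544, b=Δ3−h3·(2M3+M4)/6=214/231
seg 4: a=4, c=M4/2=43/2772, d=(M5−M4)/(6·3)=-43/24948, b=Δ4−h4·(2M4+M5)/6=419/1386
t_q=19/2 → seg 3, τ=3/2; S=3+214/231·τ+-227/693·τ²+317/5544·τ³=18951/4928

  seg 0: a=2 b=-9703/2772 c=0 d=3235/24948
  seg 1: a=-5 b=1/1386 c=3235/2772 d=-1157/5544
  seg 2: a=-2 b=500/231 c=-59/693 d=-8/297
  seg 3: a=3 b=214/231 c=-227/693 d=317/5544
  seg 4: a=4 b=419/1386 c=43/2772 d=-43/24948
S(19/2) = 18951/4928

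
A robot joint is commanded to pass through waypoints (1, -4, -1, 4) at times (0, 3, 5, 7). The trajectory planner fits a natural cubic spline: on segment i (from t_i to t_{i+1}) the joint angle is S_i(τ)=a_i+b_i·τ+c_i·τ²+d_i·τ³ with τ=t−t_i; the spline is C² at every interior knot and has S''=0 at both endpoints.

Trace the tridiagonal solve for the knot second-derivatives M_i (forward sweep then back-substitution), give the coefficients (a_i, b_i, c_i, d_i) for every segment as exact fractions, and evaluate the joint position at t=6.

  seg 0: a=1 b=-295/114 c=0 d=35/342
  seg 1: a=-4 b=10/57 c=35/38 d=-59/456
  seg 2: a=-1 b=263/114 c=11/76 d=-11/456
S(6) = 217/152

Δ: Δ0=-5/3, Δ1=3/2, Δ2=5/2
row 1: diag=10, rhs=19; c'=1/5, d'=19/10
row 2: denom=8−2·1/5=38/5; d'=(6−2·19/10)/(38/5)=11/38
back: M2=11/38
back: M1=19/10−1/5·11/38=35/19
M: M0=0, M1=35/19, M2=11/38, M3=0
seg 0: a=1, c=M0/2=0, d=(M1−M0)/(6·3)=35/342, b=Δ0−h0·(2M0+M1)/6=-295/114
seg 1: a=-4, c=M1/2=35/38, d=(M2−M1)/(6·2)=-59/456, b=Δ1−h1·(2M1+M2)/6=10/57
seg 2: a=-1, c=M2/2=11/76, d=(M3−M2)/(6·2)=-11/456, b=Δ2−h2·(2M2+M3)/6=263/114
t_q=6 → seg 2, τ=1; S=-1+263/114·τ+11/76·τ²+-11/456·τ³=217/152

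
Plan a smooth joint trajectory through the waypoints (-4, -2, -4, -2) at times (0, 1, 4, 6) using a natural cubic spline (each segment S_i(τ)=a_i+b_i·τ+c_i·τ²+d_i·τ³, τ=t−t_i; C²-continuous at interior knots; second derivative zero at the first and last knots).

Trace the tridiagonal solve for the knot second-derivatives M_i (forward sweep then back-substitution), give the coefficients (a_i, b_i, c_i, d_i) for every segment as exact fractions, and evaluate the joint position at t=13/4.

  seg 0: a=-4 b=521/213 c=0 d=-95/213
  seg 1: a=-2 b=236/213 c=-95/71 d=53/213
  seg 2: a=-4 b=-43/213 c=64/71 d=-32/213
S(13/4) = -15661/4544

Δ: Δ0=2, Δ1=-2/3, Δ2=1
row 1: diag=8, rhs=-16; c'=3/8, d'=-2
row 2: denom=10−3·3/8=71/8; d'=(10−3·-2)/(71/8)=128/71
back: M2=128/71
back: M1=-2−3/8·128/71=-190/71
M: M0=0, M1=-190/71, M2=128/71, M3=0
seg 0: a=-4, c=M0/2=0, d=(M1−M0)/(6·1)=-95/213, b=Δ0−h0·(2M0+M1)/6=521/213
seg 1: a=-2, c=M1/2=-95/71, d=(M2−M1)/(6·3)=53/213, b=Δ1−h1·(2M1+M2)/6=236/213
seg 2: a=-4, c=M2/2=64/71, d=(M3−M2)/(6·2)=-32/213, b=Δ2−h2·(2M2+M3)/6=-43/213
t_q=13/4 → seg 1, τ=9/4; S=-2+236/213·τ+-95/71·τ²+53/213·τ³=-15661/4544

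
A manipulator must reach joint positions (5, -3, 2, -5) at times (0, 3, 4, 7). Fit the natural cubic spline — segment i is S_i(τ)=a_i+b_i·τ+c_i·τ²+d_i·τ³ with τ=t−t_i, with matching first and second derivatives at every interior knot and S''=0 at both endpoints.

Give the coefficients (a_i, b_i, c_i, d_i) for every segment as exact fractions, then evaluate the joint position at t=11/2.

  seg 0: a=5 b=-374/63 c=0 d=206/567
  seg 1: a=-3 b=244/63 c=206/63 d=-15/7
  seg 2: a=2 b=251/63 c=-199/63 d=199/567
S(11/2) = 115/56

Δ: Δ0=-8/3, Δ1=5, Δ2=-7/3
row 1: diag=8, rhs=46; c'=1/8, d'=23/4
row 2: denom=8−1·1/8=63/8; d'=(-44−1·23/4)/(63/8)=-398/63
back: M2=-398/63
back: M1=23/4−1/8·-398/63=412/63
M: M0=0, M1=412/63, M2=-398/63, M3=0
seg 0: a=5, c=M0/2=0, d=(M1−M0)/(6·3)=206/567, b=Δ0−h0·(2M0+M1)/6=-374/63
seg 1: a=-3, c=M1/2=206/63, d=(M2−M1)/(6·1)=-15/7, b=Δ1−h1·(2M1+M2)/6=244/63
seg 2: a=2, c=M2/2=-199/63, d=(M3−M2)/(6·3)=199/567, b=Δ2−h2·(2M2+M3)/6=251/63
t_q=11/2 → seg 2, τ=3/2; S=2+251/63·τ+-199/63·τ²+199/567·τ³=115/56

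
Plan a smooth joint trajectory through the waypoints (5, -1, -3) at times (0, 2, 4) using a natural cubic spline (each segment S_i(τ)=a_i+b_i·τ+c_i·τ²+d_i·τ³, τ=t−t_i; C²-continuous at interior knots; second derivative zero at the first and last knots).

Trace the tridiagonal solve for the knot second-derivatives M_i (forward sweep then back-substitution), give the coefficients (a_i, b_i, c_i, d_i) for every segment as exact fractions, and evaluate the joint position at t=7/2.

Δ: Δ0=-3, Δ1=-1
row 1: diag=8, rhs=12; c'=1/4, d'=3/2
back: M1=3/2
M: M0=0, M1=3/2, M2=0
seg 0: a=5, c=M0/2=0, d=(M1−M0)/(6·2)=1/8, b=Δ0−h0·(2M0+M1)/6=-7/2
seg 1: a=-1, c=M1/2=3/4, d=(M2−M1)/(6·2)=-1/8, b=Δ1−h1·(2M1+M2)/6=-2
t_q=7/2 → seg 1, τ=3/2; S=-1+-2·τ+3/4·τ²+-1/8·τ³=-175/64

  seg 0: a=5 b=-7/2 c=0 d=1/8
  seg 1: a=-1 b=-2 c=3/4 d=-1/8
S(7/2) = -175/64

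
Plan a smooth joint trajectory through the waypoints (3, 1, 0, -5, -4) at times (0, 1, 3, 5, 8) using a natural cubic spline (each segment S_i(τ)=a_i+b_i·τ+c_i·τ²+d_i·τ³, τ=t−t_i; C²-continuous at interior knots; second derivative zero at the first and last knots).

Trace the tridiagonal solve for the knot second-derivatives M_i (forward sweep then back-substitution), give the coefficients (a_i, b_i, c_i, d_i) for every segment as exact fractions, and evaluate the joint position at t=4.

Δ: Δ0=-2, Δ1=-1/2, Δ2=-5/2, Δ3=1/3
row 1: diag=6, rhs=9; c'=1/3, d'=3/2
row 2: denom=8−2·1/3=22/3; d'=(-12−2·3/2)/(22/3)=-45/22
row 3: denom=10−2·3/11=104/11; d'=(17−2·-45/22)/(104/11)=29/13
back: M3=29/13
back: M2=-45/22−3/11·29/13=-69/26
back: M1=3/2−1/3·-69/26=31/13
M: M0=0, M1=31/13, M2=-69/26, M3=29/13, M4=0
seg 0: a=3, c=M0/2=0, d=(M1−M0)/(6·1)=31/78, b=Δ0−h0·(2M0+M1)/6=-187/78
seg 1: a=1, c=M1/2=31/26, d=(M2−M1)/(6·2)=-131/312, b=Δ1−h1·(2M1+M2)/6=-47/39
seg 2: a=0, c=M2/2=-69/52, d=(M3−M2)/(6·2)=127/312, b=Δ2−h2·(2M2+M3)/6=-115/78
seg 3: a=-5, c=M3/2=29/26, d=(M4−M3)/(6·3)=-29/234, b=Δ3−h3·(2M3+M4)/6=-74/39
t_q=4 → seg 2, τ=1; S=0+-115/78·τ+-69/52·τ²+127/312·τ³=-249/104

  seg 0: a=3 b=-187/78 c=0 d=31/78
  seg 1: a=1 b=-47/39 c=31/26 d=-131/312
  seg 2: a=0 b=-115/78 c=-69/52 d=127/312
  seg 3: a=-5 b=-74/39 c=29/26 d=-29/234
S(4) = -249/104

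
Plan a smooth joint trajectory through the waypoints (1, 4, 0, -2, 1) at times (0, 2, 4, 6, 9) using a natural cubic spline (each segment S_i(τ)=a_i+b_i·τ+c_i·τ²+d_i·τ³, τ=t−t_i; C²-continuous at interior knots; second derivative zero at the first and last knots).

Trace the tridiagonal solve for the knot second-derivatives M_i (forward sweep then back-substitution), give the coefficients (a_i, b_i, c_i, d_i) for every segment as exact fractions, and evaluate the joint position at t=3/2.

Δ: Δ0=3/2, Δ1=-2, Δ2=-1, Δ3=1
row 1: diag=8, rhs=-21; c'=1/4, d'=-21/8
row 2: denom=8−2·1/4=15/2; d'=(6−2·-21/8)/(15/2)=3/2
row 3: denom=10−2·4/15=142/15; d'=(12−2·3/2)/(142/15)=135/142
back: M3=135/142
back: M2=3/2−4/15·135/142=177/142
back: M1=-21/8−1/4·177/142=-417/142
M: M0=0, M1=-417/142, M2=177/142, M3=135/142, M4=0
seg 0: a=1, c=M0/2=0, d=(M1−M0)/(6·2)=-139/568, b=Δ0−h0·(2M0+M1)/6=176/71
seg 1: a=4, c=M1/2=-417/284, d=(M2−M1)/(6·2)=99/284, b=Δ1−h1·(2M1+M2)/6=-65/142
seg 2: a=0, c=M2/2=177/284, d=(M3−M2)/(6·2)=-7/284, b=Δ2−h2·(2M2+M3)/6=-305/142
seg 3: a=-2, c=M3/2=135/284, d=(M4−M3)/(6·3)=-15/284, b=Δ3−h3·(2M3+M4)/6=7/142
t_q=3/2 → seg 0, τ=3/2; S=1+176/71·τ+0·τ²+-139/568·τ³=17687/4544

  seg 0: a=1 b=176/71 c=0 d=-139/568
  seg 1: a=4 b=-65/142 c=-417/284 d=99/284
  seg 2: a=0 b=-305/142 c=177/284 d=-7/284
  seg 3: a=-2 b=7/142 c=135/284 d=-15/284
S(3/2) = 17687/4544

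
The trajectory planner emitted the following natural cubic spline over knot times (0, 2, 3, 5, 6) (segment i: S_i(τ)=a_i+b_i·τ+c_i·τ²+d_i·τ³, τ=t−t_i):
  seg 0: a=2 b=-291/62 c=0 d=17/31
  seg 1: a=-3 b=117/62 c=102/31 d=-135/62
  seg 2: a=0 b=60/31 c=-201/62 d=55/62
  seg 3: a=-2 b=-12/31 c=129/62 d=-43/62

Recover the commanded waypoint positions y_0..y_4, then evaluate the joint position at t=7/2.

y_0=2 y_1=-3 y_2=0 y_3=-2 y_4=-1
S(7/2) = 133/496

y_0 = S_0(0) = a_0 = 2
y_1 = S_1(0) = a_1 = -3
y_2 = S_2(0) = a_2 = 0
y_3 = S_3(0) = a_3 = -2
y_4 = S_3(1) = -1
t_q=7/2 is in segment 2 (τ=1/2); S_2(τ)=133/496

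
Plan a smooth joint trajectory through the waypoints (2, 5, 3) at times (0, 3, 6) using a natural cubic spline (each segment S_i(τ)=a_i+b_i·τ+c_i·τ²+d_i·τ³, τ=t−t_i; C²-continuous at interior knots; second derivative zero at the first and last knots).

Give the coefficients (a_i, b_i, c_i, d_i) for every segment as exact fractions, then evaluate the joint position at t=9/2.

Δ: Δ0=1, Δ1=-2/3
row 1: diag=12, rhs=-10; c'=1/4, d'=-5/6
back: M1=-5/6
M: M0=0, M1=-5/6, M2=0
seg 0: a=2, c=M0/2=0, d=(M1−M0)/(6·3)=-5/108, b=Δ0−h0·(2M0+M1)/6=17/12
seg 1: a=5, c=M1/2=-5/12, d=(M2−M1)/(6·3)=5/108, b=Δ1−h1·(2M1+M2)/6=1/6
t_q=9/2 → seg 1, τ=3/2; S=5+1/6·τ+-5/12·τ²+5/108·τ³=143/32

  seg 0: a=2 b=17/12 c=0 d=-5/108
  seg 1: a=5 b=1/6 c=-5/12 d=5/108
S(9/2) = 143/32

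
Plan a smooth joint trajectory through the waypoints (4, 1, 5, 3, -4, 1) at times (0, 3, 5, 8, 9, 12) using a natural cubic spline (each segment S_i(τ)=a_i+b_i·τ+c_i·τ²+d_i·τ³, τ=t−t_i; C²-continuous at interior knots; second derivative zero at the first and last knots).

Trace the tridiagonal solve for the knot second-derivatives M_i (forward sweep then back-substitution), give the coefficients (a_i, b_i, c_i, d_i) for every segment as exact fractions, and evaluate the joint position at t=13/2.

  seg 0: a=4 b=-1715/888 c=0 d=827/7992
  seg 1: a=1 b=383/444 c=827/888 d=-161/888
  seg 2: a=5 b=357/148 c=-139/888 d=-2317/7992
  seg 3: a=3 b=-1881/296 c=-307/111 d=1883/888
  seg 4: a=-4 b=-2453/444 c=3193/888 d=-3193/7992
S(13/2) = 17257/2368

Δ: Δ0=-1, Δ1=2, Δ2=-2/3, Δ3=-7, Δ4=5/3
row 1: diag=10, rhs=18; c'=1/5, d'=9/5
row 2: denom=10−2·1/5=48/5; d'=(-16−2·9/5)/(48/5)=-49/24
row 3: denom=8−3·5/16=113/16; d'=(-38−3·-49/24)/(113/16)=-510/113
row 4: denom=8−1·16/113=888/113; d'=(52−1·-510/113)/(888/113)=3193/444
back: M4=3193/444
back: M3=-510/113−16/113·3193/444=-614/111
back: M2=-49/24−5/16·-614/111=-139/444
back: M1=9/5−1/5·-139/444=827/444
M: M0=0, M1=827/444, M2=-139/444, M3=-614/111, M4=3193/444, M5=0
seg 0: a=4, c=M0/2=0, d=(M1−M0)/(6·3)=827/7992, b=Δ0−h0·(2M0+M1)/6=-1715/888
seg 1: a=1, c=M1/2=827/888, d=(M2−M1)/(6·2)=-161/888, b=Δ1−h1·(2M1+M2)/6=383/444
seg 2: a=5, c=M2/2=-139/888, d=(M3−M2)/(6·3)=-2317/7992, b=Δ2−h2·(2M2+M3)/6=357/148
seg 3: a=3, c=M3/2=-307/111, d=(M4−M3)/(6·1)=1883/888, b=Δ3−h3·(2M3+M4)/6=-1881/296
seg 4: a=-4, c=M4/2=3193/888, d=(M5−M4)/(6·3)=-3193/7992, b=Δ4−h4·(2M4+M5)/6=-2453/444
t_q=13/2 → seg 2, τ=3/2; S=5+357/148·τ+-139/888·τ²+-2317/7992·τ³=17257/2368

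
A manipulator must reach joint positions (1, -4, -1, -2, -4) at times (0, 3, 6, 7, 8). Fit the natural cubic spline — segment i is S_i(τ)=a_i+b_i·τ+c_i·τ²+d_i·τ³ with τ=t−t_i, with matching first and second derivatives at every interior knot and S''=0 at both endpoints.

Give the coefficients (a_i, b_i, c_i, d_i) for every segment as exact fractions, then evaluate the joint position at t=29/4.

Δ: Δ0=-5/3, Δ1=1, Δ2=-1, Δ3=-2
row 1: diag=12, rhs=16; c'=1/4, d'=4/3
row 2: denom=8−3·1/4=29/4; d'=(-12−3·4/3)/(29/4)=-64/29
row 3: denom=4−1·4/29=112/29; d'=(-6−1·-64/29)/(112/29)=-55/56
back: M3=-55/56
back: M2=-64/29−4/29·-55/56=-29/14
back: M1=4/3−1/4·-29/14=311/168
M: M0=0, M1=311/168, M2=-29/14, M3=-55/56, M4=0
seg 0: a=1, c=M0/2=0, d=(M1−M0)/(6·3)=311/3024, b=Δ0−h0·(2M0+M1)/6=-871/336
seg 1: a=-4, c=M1/2=311/336, d=(M2−M1)/(6·3)=-659/3024, b=Δ1−h1·(2M1+M2)/6=31/168
seg 2: a=-1, c=M2/2=-29/28, d=(M3−M2)/(6·1)=61/336, b=Δ2−h2·(2M2+M3)/6=-7/48
seg 3: a=-2, c=M3/2=-55/112, d=(M4−M3)/(6·1)=55/336, b=Δ3−h3·(2M3+M4)/6=-281/168
t_q=29/4 → seg 3, τ=1/4; S=-2+-281/168·τ+-55/112·τ²+55/336·τ³=-2505/1024

  seg 0: a=1 b=-871/336 c=0 d=311/3024
  seg 1: a=-4 b=31/168 c=311/336 d=-659/3024
  seg 2: a=-1 b=-7/48 c=-29/28 d=61/336
  seg 3: a=-2 b=-281/168 c=-55/112 d=55/336
S(29/4) = -2505/1024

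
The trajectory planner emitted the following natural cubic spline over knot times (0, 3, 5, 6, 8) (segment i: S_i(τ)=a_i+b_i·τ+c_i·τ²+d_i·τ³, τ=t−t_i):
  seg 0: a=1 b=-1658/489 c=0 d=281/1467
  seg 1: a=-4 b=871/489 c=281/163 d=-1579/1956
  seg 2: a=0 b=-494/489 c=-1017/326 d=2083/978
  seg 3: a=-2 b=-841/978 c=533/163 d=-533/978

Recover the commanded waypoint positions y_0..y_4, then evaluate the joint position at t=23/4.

y_0 = S_0(0) = a_0 = 1
y_1 = S_1(0) = a_1 = -4
y_2 = S_2(0) = a_2 = 0
y_3 = S_3(0) = a_3 = -2
y_4 = S_3(2) = 5
t_q=23/4 is in segment 2 (τ=3/4); S_2(τ)=-33673/20864

y_0=1 y_1=-4 y_2=0 y_3=-2 y_4=5
S(23/4) = -33673/20864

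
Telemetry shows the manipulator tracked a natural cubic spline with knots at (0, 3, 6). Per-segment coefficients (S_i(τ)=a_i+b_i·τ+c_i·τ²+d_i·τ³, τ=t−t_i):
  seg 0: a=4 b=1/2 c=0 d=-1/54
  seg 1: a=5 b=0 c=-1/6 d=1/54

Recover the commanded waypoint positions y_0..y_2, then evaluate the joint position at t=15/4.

y_0 = S_0(0) = a_0 = 4
y_1 = S_1(0) = a_1 = 5
y_2 = S_1(3) = 4
t_q=15/4 is in segment 1 (τ=3/4); S_1(τ)=629/128

y_0=4 y_1=5 y_2=4
S(15/4) = 629/128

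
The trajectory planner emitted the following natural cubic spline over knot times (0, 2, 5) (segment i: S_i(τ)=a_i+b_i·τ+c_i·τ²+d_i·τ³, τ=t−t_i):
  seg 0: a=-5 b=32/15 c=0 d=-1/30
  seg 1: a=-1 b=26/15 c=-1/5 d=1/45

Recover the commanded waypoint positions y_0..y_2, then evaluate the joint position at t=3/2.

y_0=-5 y_1=-1 y_2=3
S(3/2) = -153/80

y_0 = S_0(0) = a_0 = -5
y_1 = S_1(0) = a_1 = -1
y_2 = S_1(3) = 3
t_q=3/2 is in segment 0 (τ=3/2); S_0(τ)=-153/80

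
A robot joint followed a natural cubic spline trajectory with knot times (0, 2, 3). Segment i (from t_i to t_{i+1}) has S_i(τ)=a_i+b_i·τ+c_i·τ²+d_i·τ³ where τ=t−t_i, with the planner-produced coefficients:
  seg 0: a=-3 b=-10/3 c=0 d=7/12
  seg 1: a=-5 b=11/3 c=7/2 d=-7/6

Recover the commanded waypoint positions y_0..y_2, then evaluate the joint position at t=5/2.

y_0 = S_0(0) = a_0 = -3
y_1 = S_1(0) = a_1 = -5
y_2 = S_1(1) = 1
t_q=5/2 is in segment 1 (τ=1/2); S_1(τ)=-39/16

y_0=-3 y_1=-5 y_2=1
S(5/2) = -39/16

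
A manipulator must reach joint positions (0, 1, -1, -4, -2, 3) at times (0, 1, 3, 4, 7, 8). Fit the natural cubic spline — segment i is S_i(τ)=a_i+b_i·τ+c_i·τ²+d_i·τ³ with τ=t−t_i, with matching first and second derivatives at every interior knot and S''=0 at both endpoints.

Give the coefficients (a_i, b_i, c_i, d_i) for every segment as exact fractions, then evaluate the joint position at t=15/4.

  seg 0: a=0 b=3155/2568 c=0 d=-587/2568
  seg 1: a=1 b=697/1284 c=-587/856 d=-55/1284
  seg 2: a=-1 b=-3485/1284 c=-807/856 d=1687/2568
  seg 3: a=-4 b=-6751/2568 c=110/107 d=181/7704
  seg 4: a=-2 b=5359/1284 c=1061/856 d=-1061/2568
S(15/4) = -180173/54784

Δ: Δ0=1, Δ1=-1, Δ2=-3, Δ3=2/3, Δ4=5
row 1: diag=6, rhs=-12; c'=1/3, d'=-2
row 2: denom=6−2·1/3=16/3; d'=(-12−2·-2)/(16/3)=-3/2
row 3: denom=8−1·3/16=125/16; d'=(22−1·-3/2)/(125/16)=376/125
row 4: denom=8−3·48/125=856/125; d'=(26−3·376/125)/(856/125)=1061/428
back: M4=1061/428
back: M3=376/125−48/125·1061/428=220/107
back: M2=-3/2−3/16·220/107=-807/428
back: M1=-2−1/3·-807/428=-587/428
M: M0=0, M1=-587/428, M2=-807/428, M3=220/107, M4=1061/428, M5=0
seg 0: a=0, c=M0/2=0, d=(M1−M0)/(6·1)=-587/2568, b=Δ0−h0·(2M0+M1)/6=3155/2568
seg 1: a=1, c=M1/2=-587/856, d=(M2−M1)/(6·2)=-55/1284, b=Δ1−h1·(2M1+M2)/6=697/1284
seg 2: a=-1, c=M2/2=-807/856, d=(M3−M2)/(6·1)=1687/2568, b=Δ2−h2·(2M2+M3)/6=-3485/1284
seg 3: a=-4, c=M3/2=110/107, d=(M4−M3)/(6·3)=181/7704, b=Δ3−h3·(2M3+M4)/6=-6751/2568
seg 4: a=-2, c=M4/2=1061/856, d=(M5−M4)/(6·1)=-1061/2568, b=Δ4−h4·(2M4+M5)/6=5359/1284
t_q=15/4 → seg 2, τ=3/4; S=-1+-3485/1284·τ+-807/856·τ²+1687/2568·τ³=-180173/54784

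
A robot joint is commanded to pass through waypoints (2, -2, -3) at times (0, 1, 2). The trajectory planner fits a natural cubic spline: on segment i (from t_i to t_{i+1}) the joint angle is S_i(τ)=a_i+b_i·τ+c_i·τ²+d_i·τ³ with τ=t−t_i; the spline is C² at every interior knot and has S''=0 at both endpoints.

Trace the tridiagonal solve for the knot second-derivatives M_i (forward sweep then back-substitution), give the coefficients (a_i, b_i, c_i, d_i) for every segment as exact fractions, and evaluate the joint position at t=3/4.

Δ: Δ0=-4, Δ1=-1
row 1: diag=4, rhs=18; c'=1/4, d'=9/2
back: M1=9/2
M: M0=0, M1=9/2, M2=0
seg 0: a=2, c=M0/2=0, d=(M1−M0)/(6·1)=3/4, b=Δ0−h0·(2M0+M1)/6=-19/4
seg 1: a=-2, c=M1/2=9/4, d=(M2−M1)/(6·1)=-3/4, b=Δ1−h1·(2M1+M2)/6=-5/2
t_q=3/4 → seg 0, τ=3/4; S=2+-19/4·τ+0·τ²+3/4·τ³=-319/256

  seg 0: a=2 b=-19/4 c=0 d=3/4
  seg 1: a=-2 b=-5/2 c=9/4 d=-3/4
S(3/4) = -319/256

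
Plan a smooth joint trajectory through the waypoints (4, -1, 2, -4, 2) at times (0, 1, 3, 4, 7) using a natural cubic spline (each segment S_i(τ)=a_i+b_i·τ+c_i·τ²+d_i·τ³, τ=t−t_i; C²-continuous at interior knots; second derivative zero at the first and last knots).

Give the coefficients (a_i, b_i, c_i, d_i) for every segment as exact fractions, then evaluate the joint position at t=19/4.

Δ: Δ0=-5, Δ1=3/2, Δ2=-6, Δ3=2
row 1: diag=6, rhs=39; c'=1/3, d'=13/2
row 2: denom=6−2·1/3=16/3; d'=(-45−2·13/2)/(16/3)=-87/8
row 3: denom=8−1·3/16=125/16; d'=(48−1·-87/8)/(125/16)=942/125
back: M3=942/125
back: M2=-87/8−3/16·942/125=-1536/125
back: M1=13/2−1/3·-1536/125=2649/250
M: M0=0, M1=2649/250, M2=-1536/125, M3=942/125, M4=0
seg 0: a=4, c=M0/2=0, d=(M1−M0)/(6·1)=883/500, b=Δ0−h0·(2M0+M1)/6=-3383/500
seg 1: a=-1, c=M1/2=2649/500, d=(M2−M1)/(6·2)=-1907/1000, b=Δ1−h1·(2M1+M2)/6=-367/250
seg 2: a=2, c=M2/2=-768/125, d=(M3−M2)/(6·1)=413/125, b=Δ2−h2·(2M2+M3)/6=-79/25
seg 3: a=-4, c=M3/2=471/125, d=(M4−M3)/(6·3)=-157/375, b=Δ3−h3·(2M3+M4)/6=-692/125
t_q=19/4 → seg 3, τ=3/4; S=-4+-692/125·τ+471/125·τ²+-157/375·τ³=-49673/8000

  seg 0: a=4 b=-3383/500 c=0 d=883/500
  seg 1: a=-1 b=-367/250 c=2649/500 d=-1907/1000
  seg 2: a=2 b=-79/25 c=-768/125 d=413/125
  seg 3: a=-4 b=-692/125 c=471/125 d=-157/375
S(19/4) = -49673/8000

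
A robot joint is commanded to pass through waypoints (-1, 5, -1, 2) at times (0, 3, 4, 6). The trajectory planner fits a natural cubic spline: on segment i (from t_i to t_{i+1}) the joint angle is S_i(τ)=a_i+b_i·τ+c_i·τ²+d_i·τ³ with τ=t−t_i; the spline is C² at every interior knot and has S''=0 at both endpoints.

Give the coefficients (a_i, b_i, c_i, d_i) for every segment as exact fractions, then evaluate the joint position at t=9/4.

Δ: Δ0=2, Δ1=-6, Δ2=3/2
row 1: diag=8, rhs=-48; c'=1/8, d'=-6
row 2: denom=6−1·1/8=47/8; d'=(45−1·-6)/(47/8)=408/47
back: M2=408/47
back: M1=-6−1/8·408/47=-333/47
M: M0=0, M1=-333/47, M2=408/47, M3=0
seg 0: a=-1, c=M0/2=0, d=(M1−M0)/(6·3)=-37/94, b=Δ0−h0·(2M0+M1)/6=521/94
seg 1: a=5, c=M1/2=-333/94, d=(M2−M1)/(6·1)=247/94, b=Δ1−h1·(2M1+M2)/6=-239/47
seg 2: a=-1, c=M2/2=204/47, d=(M3−M2)/(6·2)=-34/47, b=Δ2−h2·(2M2+M3)/6=-403/94
t_q=9/4 → seg 0, τ=9/4; S=-1+521/94·τ+0·τ²+-37/94·τ³=42035/6016

  seg 0: a=-1 b=521/94 c=0 d=-37/94
  seg 1: a=5 b=-239/47 c=-333/94 d=247/94
  seg 2: a=-1 b=-403/94 c=204/47 d=-34/47
S(9/4) = 42035/6016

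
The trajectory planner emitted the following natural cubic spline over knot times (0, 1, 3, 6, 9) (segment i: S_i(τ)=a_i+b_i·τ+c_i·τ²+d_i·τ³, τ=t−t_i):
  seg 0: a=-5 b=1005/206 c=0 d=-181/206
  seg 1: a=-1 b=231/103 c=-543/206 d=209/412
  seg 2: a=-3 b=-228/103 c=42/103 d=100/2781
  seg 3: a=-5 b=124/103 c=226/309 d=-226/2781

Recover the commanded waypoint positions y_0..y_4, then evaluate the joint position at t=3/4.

y_0 = S_0(0) = a_0 = -5
y_1 = S_1(0) = a_1 = -1
y_2 = S_2(0) = a_2 = -3
y_3 = S_3(0) = a_3 = -5
y_4 = S_3(3) = 3
t_q=3/4 is in segment 0 (τ=3/4); S_0(τ)=-22567/13184

y_0=-5 y_1=-1 y_2=-3 y_3=-5 y_4=3
S(3/4) = -22567/13184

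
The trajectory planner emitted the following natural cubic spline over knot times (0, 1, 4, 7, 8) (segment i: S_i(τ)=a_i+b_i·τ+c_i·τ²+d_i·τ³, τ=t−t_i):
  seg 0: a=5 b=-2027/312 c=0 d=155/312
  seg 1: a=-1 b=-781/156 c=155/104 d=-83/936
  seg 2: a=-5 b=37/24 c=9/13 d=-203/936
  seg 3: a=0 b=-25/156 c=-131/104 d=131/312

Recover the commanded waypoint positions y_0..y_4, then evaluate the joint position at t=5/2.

y_0=5 y_1=-1 y_2=-5 y_3=0 y_4=-1
S(5/2) = -4539/832

y_0 = S_0(0) = a_0 = 5
y_1 = S_1(0) = a_1 = -1
y_2 = S_2(0) = a_2 = -5
y_3 = S_3(0) = a_3 = 0
y_4 = S_3(1) = -1
t_q=5/2 is in segment 1 (τ=3/2); S_1(τ)=-4539/832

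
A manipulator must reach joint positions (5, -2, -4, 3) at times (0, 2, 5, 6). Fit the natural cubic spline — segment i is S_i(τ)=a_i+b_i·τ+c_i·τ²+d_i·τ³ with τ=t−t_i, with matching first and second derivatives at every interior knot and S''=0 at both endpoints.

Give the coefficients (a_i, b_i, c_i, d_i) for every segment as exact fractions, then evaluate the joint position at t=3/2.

Δ: Δ0=-7/2, Δ1=-2/3, Δ2=7
row 1: diag=10, rhs=17; c'=3/10, d'=17/10
row 2: denom=8−3·3/10=71/10; d'=(46−3·17/10)/(71/10)=409/71
back: M2=409/71
back: M1=17/10−3/10·409/71=-2/71
M: M0=0, M1=-2/71, M2=409/71, M3=0
seg 0: a=5, c=M0/2=0, d=(M1−M0)/(6·2)=-1/426, b=Δ0−h0·(2M0+M1)/6=-1487/426
seg 1: a=-2, c=M1/2=-1/71, d=(M2−M1)/(6·3)=137/426, b=Δ1−h1·(2M1+M2)/6=-1499/426
seg 2: a=-4, c=M2/2=409/142, d=(M3−M2)/(6·1)=-409/426, b=Δ2−h2·(2M2+M3)/6=1082/213
t_q=3/2 → seg 0, τ=3/2; S=5+-1487/426·τ+0·τ²+-1/426·τ³=-277/1136

  seg 0: a=5 b=-1487/426 c=0 d=-1/426
  seg 1: a=-2 b=-1499/426 c=-1/71 d=137/426
  seg 2: a=-4 b=1082/213 c=409/142 d=-409/426
S(3/2) = -277/1136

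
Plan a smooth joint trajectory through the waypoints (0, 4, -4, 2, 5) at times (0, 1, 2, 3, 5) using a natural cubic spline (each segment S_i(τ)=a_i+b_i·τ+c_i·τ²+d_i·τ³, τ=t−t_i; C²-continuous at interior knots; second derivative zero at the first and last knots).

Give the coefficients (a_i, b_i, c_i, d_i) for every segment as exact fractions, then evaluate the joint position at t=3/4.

  seg 0: a=0 b=1417/172 c=0 d=-729/172
  seg 1: a=4 b=-385/86 c=-2187/172 d=1581/172
  seg 2: a=-4 b=-401/172 c=639/43 d=-1123/172
  seg 3: a=2 b=671/86 c=-813/172 d=271/344
S(3/4) = 48333/11008

Δ: Δ0=4, Δ1=-8, Δ2=6, Δ3=3/2
row 1: diag=4, rhs=-72; c'=1/4, d'=-18
row 2: denom=4−1·1/4=15/4; d'=(84−1·-18)/(15/4)=136/5
row 3: denom=6−1·4/15=86/15; d'=(-27−1·136/5)/(86/15)=-813/86
back: M3=-813/86
back: M2=136/5−4/15·-813/86=1278/43
back: M1=-18−1/4·1278/43=-2187/86
M: M0=0, M1=-2187/86, M2=1278/43, M3=-813/86, M4=0
seg 0: a=0, c=M0/2=0, d=(M1−M0)/(6·1)=-729/172, b=Δ0−h0·(2M0+M1)/6=1417/172
seg 1: a=4, c=M1/2=-2187/172, d=(M2−M1)/(6·1)=1581/172, b=Δ1−h1·(2M1+M2)/6=-385/86
seg 2: a=-4, c=M2/2=639/43, d=(M3−M2)/(6·1)=-1123/172, b=Δ2−h2·(2M2+M3)/6=-401/172
seg 3: a=2, c=M3/2=-813/172, d=(M4−M3)/(6·2)=271/344, b=Δ3−h3·(2M3+M4)/6=671/86
t_q=3/4 → seg 0, τ=3/4; S=0+1417/172·τ+0·τ²+-729/172·τ³=48333/11008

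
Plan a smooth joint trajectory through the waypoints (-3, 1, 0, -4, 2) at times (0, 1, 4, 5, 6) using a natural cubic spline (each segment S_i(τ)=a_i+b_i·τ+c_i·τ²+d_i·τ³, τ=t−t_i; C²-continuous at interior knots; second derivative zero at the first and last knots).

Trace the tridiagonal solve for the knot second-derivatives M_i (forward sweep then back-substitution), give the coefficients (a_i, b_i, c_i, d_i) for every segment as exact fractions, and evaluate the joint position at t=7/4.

Δ: Δ0=4, Δ1=-1/3, Δ2=-4, Δ3=6
row 1: diag=8, rhs=-26; c'=3/8, d'=-13/4
row 2: denom=8−3·3/8=55/8; d'=(-22−3·-13/4)/(55/8)=-98/55
row 3: denom=4−1·8/55=212/55; d'=(60−1·-98/55)/(212/55)=1699/106
back: M3=1699/106
back: M2=-98/55−8/55·1699/106=-218/53
back: M1=-13/4−3/8·-218/53=-181/106
M: M0=0, M1=-181/106, M2=-218/53, M3=1699/106, M4=0
seg 0: a=-3, c=M0/2=0, d=(M1−M0)/(6·1)=-181/636, b=Δ0−h0·(2M0+M1)/6=2725/636
seg 1: a=1, c=M1/2=-181/212, d=(M2−M1)/(6·3)=-85/636, b=Δ1−h1·(2M1+M2)/6=1091/318
seg 2: a=0, c=M2/2=-109/53, d=(M3−M2)/(6·1)=2135/636, b=Δ2−h2·(2M2+M3)/6=-3371/636
seg 3: a=-4, c=M3/2=1699/212, d=(M4−M3)/(6·1)=-1699/636, b=Δ3−h3·(2M3+M4)/6=209/318
t_q=7/4 → seg 1, τ=3/4; S=1+1091/318·τ+-181/212·τ²+-85/636·τ³=41199/13568

  seg 0: a=-3 b=2725/636 c=0 d=-181/636
  seg 1: a=1 b=1091/318 c=-181/212 d=-85/636
  seg 2: a=0 b=-3371/636 c=-109/53 d=2135/636
  seg 3: a=-4 b=209/318 c=1699/212 d=-1699/636
S(7/4) = 41199/13568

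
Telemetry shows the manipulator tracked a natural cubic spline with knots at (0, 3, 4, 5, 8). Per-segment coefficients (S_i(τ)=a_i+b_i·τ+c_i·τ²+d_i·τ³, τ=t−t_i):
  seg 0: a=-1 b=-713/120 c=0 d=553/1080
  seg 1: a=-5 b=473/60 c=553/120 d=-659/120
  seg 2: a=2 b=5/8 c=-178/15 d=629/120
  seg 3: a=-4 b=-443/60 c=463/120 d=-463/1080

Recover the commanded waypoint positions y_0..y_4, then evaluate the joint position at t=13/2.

y_0 = S_0(0) = a_0 = -1
y_1 = S_1(0) = a_1 = -5
y_2 = S_2(0) = a_2 = 2
y_3 = S_3(0) = a_3 = -4
y_4 = S_3(3) = -3
t_q=13/2 is in segment 3 (τ=3/2); S_3(τ)=-2509/320

y_0=-1 y_1=-5 y_2=2 y_3=-4 y_4=-3
S(13/2) = -2509/320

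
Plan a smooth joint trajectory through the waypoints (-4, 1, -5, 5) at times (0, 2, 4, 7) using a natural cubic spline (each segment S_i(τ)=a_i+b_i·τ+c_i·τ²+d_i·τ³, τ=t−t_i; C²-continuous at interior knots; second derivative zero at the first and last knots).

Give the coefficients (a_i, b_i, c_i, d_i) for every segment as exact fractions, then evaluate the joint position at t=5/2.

Δ: Δ0=5/2, Δ1=-3, Δ2=10/3
row 1: diag=8, rhs=-33; c'=1/4, d'=-33/8
row 2: denom=10−2·1/4=19/2; d'=(38−2·-33/8)/(19/2)=185/38
back: M2=185/38
back: M1=-33/8−1/4·185/38=-203/38
M: M0=0, M1=-203/38, M2=185/38, M3=0
seg 0: a=-4, c=M0/2=0, d=(M1−M0)/(6·2)=-203/456, b=Δ0−h0·(2M0+M1)/6=244/57
seg 1: a=1, c=M1/2=-203/76, d=(M2−M1)/(6·2)=97/114, b=Δ1−h1·(2M1+M2)/6=-121/114
seg 2: a=-5, c=M2/2=185/76, d=(M3−M2)/(6·3)=-185/684, b=Δ2−h2·(2M2+M3)/6=-175/114
t_q=5/2 → seg 1, τ=1/2; S=1+-121/114·τ+-203/76·τ²+97/114·τ³=-7/76

  seg 0: a=-4 b=244/57 c=0 d=-203/456
  seg 1: a=1 b=-121/114 c=-203/76 d=97/114
  seg 2: a=-5 b=-175/114 c=185/76 d=-185/684
S(5/2) = -7/76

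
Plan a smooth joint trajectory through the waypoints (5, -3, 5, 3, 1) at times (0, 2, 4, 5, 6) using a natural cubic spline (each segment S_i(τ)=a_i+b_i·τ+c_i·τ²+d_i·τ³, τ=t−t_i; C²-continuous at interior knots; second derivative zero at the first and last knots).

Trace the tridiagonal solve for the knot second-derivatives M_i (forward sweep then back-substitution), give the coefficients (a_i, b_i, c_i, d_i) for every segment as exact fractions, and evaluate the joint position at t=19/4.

  seg 0: a=5 b=-142/21 c=0 d=29/42
  seg 1: a=-3 b=32/21 c=29/7 d=-61/42
  seg 2: a=5 b=2/3 c=-32/7 d=40/21
  seg 3: a=3 b=-58/21 c=8/7 d=-8/21
S(19/4) = 209/56

Δ: Δ0=-4, Δ1=4, Δ2=-2, Δ3=-2
row 1: diag=8, rhs=48; c'=1/4, d'=6
row 2: denom=6−2·1/4=11/2; d'=(-36−2·6)/(11/2)=-96/11
row 3: denom=4−1·2/11=42/11; d'=(0−1·-96/11)/(42/11)=16/7
back: M3=16/7
back: M2=-96/11−2/11·16/7=-64/7
back: M1=6−1/4·-64/7=58/7
M: M0=0, M1=58/7, M2=-64/7, M3=16/7, M4=0
seg 0: a=5, c=M0/2=0, d=(M1−M0)/(6·2)=29/42, b=Δ0−h0·(2M0+M1)/6=-142/21
seg 1: a=-3, c=M1/2=29/7, d=(M2−M1)/(6·2)=-61/42, b=Δ1−h1·(2M1+M2)/6=32/21
seg 2: a=5, c=M2/2=-32/7, d=(M3−M2)/(6·1)=40/21, b=Δ2−h2·(2M2+M3)/6=2/3
seg 3: a=3, c=M3/2=8/7, d=(M4−M3)/(6·1)=-8/21, b=Δ3−h3·(2M3+M4)/6=-58/21
t_q=19/4 → seg 2, τ=3/4; S=5+2/3·τ+-32/7·τ²+40/21·τ³=209/56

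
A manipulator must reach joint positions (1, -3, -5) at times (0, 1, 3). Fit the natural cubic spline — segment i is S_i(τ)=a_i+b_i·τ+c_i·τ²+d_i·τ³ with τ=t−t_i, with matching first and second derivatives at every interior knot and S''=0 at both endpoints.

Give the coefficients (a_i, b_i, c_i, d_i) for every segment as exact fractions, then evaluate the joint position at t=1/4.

Δ: Δ0=-4, Δ1=-1
row 1: diag=6, rhs=18; c'=1/3, d'=3
back: M1=3
M: M0=0, M1=3, M2=0
seg 0: a=1, c=M0/2=0, d=(M1−M0)/(6·1)=1/2, b=Δ0−h0·(2M0+M1)/6=-9/2
seg 1: a=-3, c=M1/2=3/2, d=(M2−M1)/(6·2)=-1/4, b=Δ1−h1·(2M1+M2)/6=-3
t_q=1/4 → seg 0, τ=1/4; S=1+-9/2·τ+0·τ²+1/2·τ³=-15/128

  seg 0: a=1 b=-9/2 c=0 d=1/2
  seg 1: a=-3 b=-3 c=3/2 d=-1/4
S(1/4) = -15/128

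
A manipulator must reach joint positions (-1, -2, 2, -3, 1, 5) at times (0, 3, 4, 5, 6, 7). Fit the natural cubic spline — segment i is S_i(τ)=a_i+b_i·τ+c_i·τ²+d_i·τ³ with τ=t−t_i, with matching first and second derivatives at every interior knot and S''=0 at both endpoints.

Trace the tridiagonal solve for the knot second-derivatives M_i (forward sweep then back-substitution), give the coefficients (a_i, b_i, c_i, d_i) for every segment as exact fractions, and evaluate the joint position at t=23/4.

Δ: Δ0=-1/3, Δ1=4, Δ2=-5, Δ3=4, Δ4=4
row 1: diag=8, rhs=26; c'=1/8, d'=13/4
row 2: denom=4−1·1/8=31/8; d'=(-54−1·13/4)/(31/8)=-458/31
row 3: denom=4−1·8/31=116/31; d'=(54−1·-458/31)/(116/31)=533/29
row 4: denom=4−1·31/116=433/116; d'=(0−1·533/29)/(433/116)=-2132/433
back: M4=-2132/433
back: M3=533/29−31/116·-2132/433=8528/433
back: M2=-458/31−8/31·8528/433=-8598/433
back: M1=13/4−1/8·-8598/433=2482/433
M: M0=0, M1=2482/433, M2=-8598/433, M3=8528/433, M4=-2132/433, M5=0
seg 0: a=-1, c=M0/2=0, d=(M1−M0)/(6·3)=1241/3897, b=Δ0−h0·(2M0+M1)/6=-4156/1299
seg 1: a=-2, c=M1/2=1241/433, d=(M2−M1)/(6·1)=-5540/1299, b=Δ1−h1·(2M1+M2)/6=7013/1299
seg 2: a=2, c=M2/2=-4299/433, d=(M3−M2)/(6·1)=8563/1299, b=Δ2−h2·(2M2+M3)/6=-2161/1299
seg 3: a=-3, c=M3/2=4264/433, d=(M4−M3)/(6·1)=-5330/1299, b=Δ3−h3·(2M3+M4)/6=-2266/1299
seg 4: a=1, c=M4/2=-1066/433, d=(M5−M4)/(6·1)=1066/1299, b=Δ4−h4·(2M4+M5)/6=7328/1299
t_q=23/4 → seg 3, τ=3/4; S=-3+-2266/1299·τ+4264/433·τ²+-5330/1299·τ³=-6929/13856

  seg 0: a=-1 b=-4156/1299 c=0 d=1241/3897
  seg 1: a=-2 b=7013/1299 c=1241/433 d=-5540/1299
  seg 2: a=2 b=-2161/1299 c=-4299/433 d=8563/1299
  seg 3: a=-3 b=-2266/1299 c=4264/433 d=-5330/1299
  seg 4: a=1 b=7328/1299 c=-1066/433 d=1066/1299
S(23/4) = -6929/13856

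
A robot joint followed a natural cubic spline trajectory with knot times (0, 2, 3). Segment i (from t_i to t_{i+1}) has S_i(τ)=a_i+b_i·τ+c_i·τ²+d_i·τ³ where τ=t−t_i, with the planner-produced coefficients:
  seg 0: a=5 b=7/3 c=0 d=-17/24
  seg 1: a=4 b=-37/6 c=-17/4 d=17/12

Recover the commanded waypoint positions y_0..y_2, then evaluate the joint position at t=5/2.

y_0=5 y_1=4 y_2=-5
S(5/2) = 1/32

y_0 = S_0(0) = a_0 = 5
y_1 = S_1(0) = a_1 = 4
y_2 = S_1(1) = -5
t_q=5/2 is in segment 1 (τ=1/2); S_1(τ)=1/32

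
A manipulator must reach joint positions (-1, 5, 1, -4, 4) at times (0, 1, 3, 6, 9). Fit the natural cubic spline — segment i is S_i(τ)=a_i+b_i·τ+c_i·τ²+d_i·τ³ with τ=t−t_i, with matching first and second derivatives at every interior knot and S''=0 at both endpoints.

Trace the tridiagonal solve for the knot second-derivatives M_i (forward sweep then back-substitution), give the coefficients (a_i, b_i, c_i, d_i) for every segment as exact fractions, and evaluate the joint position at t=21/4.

Δ: Δ0=6, Δ1=-2, Δ2=-5/3, Δ3=8/3
row 1: diag=6, rhs=-48; c'=1/3, d'=-8
row 2: denom=10−2·1/3=28/3; d'=(2−2·-8)/(28/3)=27/14
row 3: denom=12−3·9/28=309/28; d'=(26−3·27/14)/(309/28)=566/309
back: M3=566/309
back: M2=27/14−9/28·566/309=138/103
back: M1=-8−1/3·138/103=-870/103
M: M0=0, M1=-870/103, M2=138/103, M3=566/309, M4=0
seg 0: a=-1, c=M0/2=0, d=(M1−M0)/(6·1)=-145/103, b=Δ0−h0·(2M0+M1)/6=763/103
seg 1: a=5, c=M1/2=-435/103, d=(M2−M1)/(6·2)=84/103, b=Δ1−h1·(2M1+M2)/6=328/103
seg 2: a=1, c=M2/2=69/103, d=(M3−M2)/(6·3)=76/2781, b=Δ2−h2·(2M2+M3)/6=-404/103
seg 3: a=-4, c=M3/2=283/309, d=(M4−M3)/(6·3)=-283/2781, b=Δ3−h3·(2M3+M4)/6=86/103
t_q=21/4 → seg 2, τ=9/4; S=1+-404/103·τ+69/103·τ²+76/2781·τ³=-3397/824

  seg 0: a=-1 b=763/103 c=0 d=-145/103
  seg 1: a=5 b=328/103 c=-435/103 d=84/103
  seg 2: a=1 b=-404/103 c=69/103 d=76/2781
  seg 3: a=-4 b=86/103 c=283/309 d=-283/2781
S(21/4) = -3397/824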